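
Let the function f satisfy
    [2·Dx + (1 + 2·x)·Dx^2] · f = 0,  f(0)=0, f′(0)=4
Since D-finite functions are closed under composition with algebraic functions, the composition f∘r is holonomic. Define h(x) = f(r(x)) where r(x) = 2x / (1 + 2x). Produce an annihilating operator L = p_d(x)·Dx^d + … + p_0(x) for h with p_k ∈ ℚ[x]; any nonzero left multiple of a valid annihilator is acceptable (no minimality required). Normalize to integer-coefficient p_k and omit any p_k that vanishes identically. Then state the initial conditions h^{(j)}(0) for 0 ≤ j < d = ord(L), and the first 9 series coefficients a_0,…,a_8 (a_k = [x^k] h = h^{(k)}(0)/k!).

L = (8 + 24·x)·Dx + (1 + 8·x + 12·x^2)·Dx^2  (order 2).
h: a_k = 0, 8, -32, 416/3, -640, 15488/5, -46592/3, 559616/7, -419840, …
ICs: h(0) = 0, h′(0) = 8.

f: a_k = 0, 4, -4, 16/3, -8, 64/5, -64/3, 256/7, -64, …
h₀=f(r): pull back L_f along r ⇒ L₀.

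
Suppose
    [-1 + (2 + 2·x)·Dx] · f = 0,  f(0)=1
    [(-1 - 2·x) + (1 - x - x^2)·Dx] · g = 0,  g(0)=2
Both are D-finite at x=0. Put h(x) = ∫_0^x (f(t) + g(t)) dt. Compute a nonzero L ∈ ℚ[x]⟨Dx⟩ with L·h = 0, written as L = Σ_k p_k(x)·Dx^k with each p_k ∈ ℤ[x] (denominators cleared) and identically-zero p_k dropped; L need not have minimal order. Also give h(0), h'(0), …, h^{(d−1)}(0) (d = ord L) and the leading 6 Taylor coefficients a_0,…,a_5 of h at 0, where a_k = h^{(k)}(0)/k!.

f: a_k = 1, 1/2, -1/8, 1/16, -5/128, 7/256, …
g: a_k = 2, 2, 4, 6, 10, 16, …
Weyl lclm of L_f,L_g ⇒ L₀ (ord ≤ 2).
Integrate: L := L₀·Dx.
L = (9 + 21·x + 21·x^2 + 10·x^3)·Dx + (-17 - 54·x - 87·x^2 - 74·x^3 - 25·x^4)·Dx^2 + (2 + 14·x + 6·x^2 - 30·x^3 - 34·x^4 - 10·x^5)·Dx^3  (order 3).
h: a_k = 0, 3, 5/4, 31/24, 97/64, 255/128, …
ICs: h(0) = 0, h′(0) = 3, h′′(0) = 5/2.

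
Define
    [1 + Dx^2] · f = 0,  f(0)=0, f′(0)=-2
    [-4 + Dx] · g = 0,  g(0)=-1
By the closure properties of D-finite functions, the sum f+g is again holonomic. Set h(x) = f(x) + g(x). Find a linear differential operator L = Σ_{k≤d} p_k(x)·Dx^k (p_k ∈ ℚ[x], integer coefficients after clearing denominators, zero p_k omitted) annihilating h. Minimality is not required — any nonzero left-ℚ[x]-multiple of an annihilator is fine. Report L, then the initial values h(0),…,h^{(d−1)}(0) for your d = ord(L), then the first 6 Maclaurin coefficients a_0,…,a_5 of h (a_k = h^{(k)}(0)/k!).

f: a_k = 0, -2, 0, 1/3, 0, -1/60, …
g: a_k = -1, -4, -8, -32/3, -32/3, -128/15, …
f+g: L₀ = lclm(L_f,L_g), ord ≤ 2+1.
L = -4 + Dx - 4·Dx^2 + Dx^3  (order 3).
h: a_k = -1, -6, -8, -31/3, -32/3, -171/20, …
ICs: h(0) = -1, h′(0) = -6, h′′(0) = -16.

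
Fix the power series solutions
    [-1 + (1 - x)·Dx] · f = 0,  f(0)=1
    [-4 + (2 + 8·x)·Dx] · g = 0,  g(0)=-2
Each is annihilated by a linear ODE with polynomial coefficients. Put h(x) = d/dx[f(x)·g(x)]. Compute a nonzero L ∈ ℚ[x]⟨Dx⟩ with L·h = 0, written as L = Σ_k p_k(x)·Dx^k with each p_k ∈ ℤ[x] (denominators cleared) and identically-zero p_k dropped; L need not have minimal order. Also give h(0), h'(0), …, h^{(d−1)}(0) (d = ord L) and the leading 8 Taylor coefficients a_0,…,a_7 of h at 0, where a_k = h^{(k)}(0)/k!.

L = (2 + 36·x + 12·x^2) + (-3 - 11·x + 6·x^2 + 8·x^3)·Dx  (order 1).
h: a_k = -6, -4, -30, 40, -230, 732, -2842, 10480, …
ICs: h(0) = -6.

f: a_k = 1, 1, 1, 1, 1, 1, 1, 1, …
g: a_k = -2, -4, 4, -8, 20, -56, 168, -528, …
Product ⇒ symmetric product L₀, ord ≤ 1.
Derive L from L₀ (diff closure).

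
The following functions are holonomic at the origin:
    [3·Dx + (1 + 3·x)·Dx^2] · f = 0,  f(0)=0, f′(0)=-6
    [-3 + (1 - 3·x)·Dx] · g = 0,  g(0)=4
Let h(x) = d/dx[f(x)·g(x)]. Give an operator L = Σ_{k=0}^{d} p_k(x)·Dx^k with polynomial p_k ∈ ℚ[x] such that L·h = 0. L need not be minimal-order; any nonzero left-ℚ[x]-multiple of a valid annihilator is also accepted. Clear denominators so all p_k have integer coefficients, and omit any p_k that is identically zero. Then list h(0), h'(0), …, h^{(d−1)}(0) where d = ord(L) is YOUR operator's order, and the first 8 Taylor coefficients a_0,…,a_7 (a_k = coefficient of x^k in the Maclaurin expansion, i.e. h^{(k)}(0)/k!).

L = 36 + (3 + 45·x)·Dx + (-1 + 9·x^2)·Dx^2  (order 2).
h: a_k = -24, -72, -540, -1512, -7614, -107892/5, -465102/5, -9325368/35, …
ICs: h(0) = -24, h′(0) = -72.

f: a_k = 0, -6, 9, -18, 81/2, -486/5, 243, -4374/7, …
g: a_k = 4, 12, 36, 108, 324, 972, 2916, 8748, …
f·g: L₀ = L_f ⊗_s L_g, ord ≤ 2·1.
Derive L from L₀ (diff closure).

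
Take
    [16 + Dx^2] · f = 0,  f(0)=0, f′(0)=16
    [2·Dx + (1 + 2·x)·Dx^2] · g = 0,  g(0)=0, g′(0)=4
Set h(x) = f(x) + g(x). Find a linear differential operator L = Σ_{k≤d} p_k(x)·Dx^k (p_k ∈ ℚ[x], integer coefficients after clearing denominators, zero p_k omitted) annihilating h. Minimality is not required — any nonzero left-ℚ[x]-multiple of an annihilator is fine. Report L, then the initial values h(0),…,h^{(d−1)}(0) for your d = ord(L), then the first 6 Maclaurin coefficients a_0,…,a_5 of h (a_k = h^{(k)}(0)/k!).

L = (160 + 256·x + 256·x^2)·Dx + (48 + 224·x + 384·x^2 + 256·x^3)·Dx^2 + (10 + 16·x + 16·x^2)·Dx^3 + (3 + 14·x + 24·x^2 + 16·x^3)·Dx^4  (order 4).
h: a_k = 0, 20, -4, -112/3, -8, 704/15, …
ICs: h(0) = 0, h′(0) = 20, h′′(0) = -8, h′′′(0) = -224.

f: a_k = 0, 16, 0, -128/3, 0, 512/15, …
g: a_k = 0, 4, -4, 16/3, -8, 64/5, …
f+g: L₀ = lclm(L_f,L_g), ord ≤ 2+2.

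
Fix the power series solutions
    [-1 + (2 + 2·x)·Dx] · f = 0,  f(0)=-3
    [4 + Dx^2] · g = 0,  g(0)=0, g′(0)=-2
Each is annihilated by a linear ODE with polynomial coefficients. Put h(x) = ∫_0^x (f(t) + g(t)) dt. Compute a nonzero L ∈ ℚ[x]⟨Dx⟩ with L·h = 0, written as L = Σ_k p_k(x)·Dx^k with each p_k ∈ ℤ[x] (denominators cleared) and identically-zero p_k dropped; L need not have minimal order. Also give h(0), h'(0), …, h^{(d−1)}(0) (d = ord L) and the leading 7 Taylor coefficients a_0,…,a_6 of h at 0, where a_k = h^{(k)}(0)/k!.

L = (-76 - 128·x - 64·x^2)·Dx + (120 + 376·x + 384·x^2 + 128·x^3)·Dx^2 + (-19 - 32·x - 16·x^2)·Dx^3 + (30 + 94·x + 96·x^2 + 32·x^3)·Dx^4  (order 4).
h: a_k = 0, -3, -7/4, 1/8, 55/192, 3/128, -1339/23040, …
ICs: h(0) = 0, h′(0) = -3, h′′(0) = -7/2, h′′′(0) = 3/4.

f: a_k = -3, -3/2, 3/8, -3/16, 15/128, -21/256, 63/1024, …
g: a_k = 0, -2, 0, 4/3, 0, -4/15, 0, …
f+g: L₀ = lclm(L_f,L_g), ord ≤ 1+2.
∫: right-multiply L₀ by Dx.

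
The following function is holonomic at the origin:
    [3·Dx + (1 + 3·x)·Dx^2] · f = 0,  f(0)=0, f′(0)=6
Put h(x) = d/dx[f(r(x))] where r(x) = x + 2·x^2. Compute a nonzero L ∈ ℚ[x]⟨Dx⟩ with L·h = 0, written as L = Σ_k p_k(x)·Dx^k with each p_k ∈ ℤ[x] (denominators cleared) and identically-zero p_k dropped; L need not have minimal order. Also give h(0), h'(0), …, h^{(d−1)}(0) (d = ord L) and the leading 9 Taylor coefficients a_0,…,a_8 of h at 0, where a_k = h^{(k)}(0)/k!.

L = (-1 + 12·x + 24·x^2) + (1 + 7·x + 18·x^2 + 24·x^3)·Dx  (order 1).
h: a_k = 6, 6, -54, 126, -54, -594, 2106, -2754, -4374, …
ICs: h(0) = 6.

f: a_k = 0, 6, -9, 18, -81/2, 486/5, -243, 4374/7, -6561/4, …
h₀=f(r): pull back L_f along r ⇒ L₀.
Derive L from L₀ (diff closure).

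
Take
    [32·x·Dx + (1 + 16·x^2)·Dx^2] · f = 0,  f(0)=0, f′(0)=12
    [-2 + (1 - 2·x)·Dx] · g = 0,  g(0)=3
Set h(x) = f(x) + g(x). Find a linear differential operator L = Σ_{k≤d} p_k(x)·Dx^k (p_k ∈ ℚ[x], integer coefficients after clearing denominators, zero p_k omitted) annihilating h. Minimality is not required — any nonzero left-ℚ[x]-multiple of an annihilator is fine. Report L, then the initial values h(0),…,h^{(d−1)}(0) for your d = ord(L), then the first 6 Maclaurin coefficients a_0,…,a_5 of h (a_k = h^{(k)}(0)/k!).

f: a_k = 0, 12, 0, -64, 0, 3072/5, …
g: a_k = 3, 6, 12, 24, 48, 96, …
L₀ := lclm(L_f,L_g); ord L₀ ≤ 2+1.
L = (32 - 256·x - 1536·x^2)·Dx + (-14 + 32·x + 160·x^2 - 1536·x^3)·Dx^2 + (1 + 6·x + 96·x^3 - 256·x^4)·Dx^3  (order 3).
h: a_k = 3, 18, 12, -40, 48, 3552/5, …
ICs: h(0) = 3, h′(0) = 18, h′′(0) = 24.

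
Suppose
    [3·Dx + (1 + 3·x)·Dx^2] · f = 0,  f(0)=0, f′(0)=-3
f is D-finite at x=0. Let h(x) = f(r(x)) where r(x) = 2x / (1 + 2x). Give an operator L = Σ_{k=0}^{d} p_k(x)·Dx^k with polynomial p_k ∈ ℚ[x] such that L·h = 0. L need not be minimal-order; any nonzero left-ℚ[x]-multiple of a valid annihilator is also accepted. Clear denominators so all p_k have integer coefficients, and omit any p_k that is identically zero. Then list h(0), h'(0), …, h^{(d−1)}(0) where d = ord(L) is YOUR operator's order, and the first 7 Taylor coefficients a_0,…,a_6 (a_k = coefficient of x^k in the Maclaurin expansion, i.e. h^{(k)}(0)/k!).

f: a_k = 0, -3, 9/2, -9, 81/4, -243/5, 243/2, …
Change of var in L_f (x↦r) gives L₀.
L = (10 + 32·x)·Dx + (1 + 10·x + 16·x^2)·Dx^2  (order 2).
h: a_k = 0, -6, 30, -168, 1020, -32736/5, 43680, …
ICs: h(0) = 0, h′(0) = -6.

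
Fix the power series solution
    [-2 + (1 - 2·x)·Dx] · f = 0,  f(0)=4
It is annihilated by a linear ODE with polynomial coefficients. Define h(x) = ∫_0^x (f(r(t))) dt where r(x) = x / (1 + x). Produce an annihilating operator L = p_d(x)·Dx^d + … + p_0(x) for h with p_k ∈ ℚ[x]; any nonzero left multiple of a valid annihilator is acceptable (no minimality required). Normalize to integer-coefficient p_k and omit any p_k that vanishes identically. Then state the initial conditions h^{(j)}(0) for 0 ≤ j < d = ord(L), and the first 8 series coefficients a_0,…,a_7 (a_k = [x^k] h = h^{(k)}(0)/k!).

L = 2·Dx + (-1 + x^2)·Dx^2  (order 2).
h: a_k = 0, 4, 4, 8/3, 2, 8/5, 4/3, 8/7, …
ICs: h(0) = 0, h′(0) = 4.

f: a_k = 4, 8, 16, 32, 64, 128, 256, 512, …
f∘r: x↦r, Dx↦Dx/r' in L_f ⇒ L₀.
h=∫h₀ ⇒ L = L₀·Dx.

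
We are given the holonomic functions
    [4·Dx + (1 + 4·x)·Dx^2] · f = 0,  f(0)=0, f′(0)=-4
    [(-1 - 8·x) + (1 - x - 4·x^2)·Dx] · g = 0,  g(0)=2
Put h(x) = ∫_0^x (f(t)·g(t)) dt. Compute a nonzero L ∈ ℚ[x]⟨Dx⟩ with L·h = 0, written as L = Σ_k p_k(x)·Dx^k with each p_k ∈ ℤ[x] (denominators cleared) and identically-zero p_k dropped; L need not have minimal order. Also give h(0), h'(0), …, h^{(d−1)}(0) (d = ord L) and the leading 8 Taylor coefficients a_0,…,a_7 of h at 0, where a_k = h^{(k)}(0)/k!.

f: a_k = 0, -4, 8, -64/3, 64, -1024/5, 2048/3, -16384/7, …
g: a_k = 2, 2, 10, 18, 58, 130, 362, 882, …
Product ⇒ symmetric product L₀, ord ≤ 2.
h=∫h₀ ⇒ L = L₀·Dx.
L = (12 + 64·x)·Dx + (-2 + 28·x + 80·x^2)·Dx^2 + (-1 - 3·x + 8·x^2 + 16·x^3)·Dx^3  (order 3).
h: a_k = 0, 0, -4, 8/3, -50/3, 56/3, -4372/45, 17336/105, …
ICs: h(0) = 0, h′(0) = 0, h′′(0) = -8.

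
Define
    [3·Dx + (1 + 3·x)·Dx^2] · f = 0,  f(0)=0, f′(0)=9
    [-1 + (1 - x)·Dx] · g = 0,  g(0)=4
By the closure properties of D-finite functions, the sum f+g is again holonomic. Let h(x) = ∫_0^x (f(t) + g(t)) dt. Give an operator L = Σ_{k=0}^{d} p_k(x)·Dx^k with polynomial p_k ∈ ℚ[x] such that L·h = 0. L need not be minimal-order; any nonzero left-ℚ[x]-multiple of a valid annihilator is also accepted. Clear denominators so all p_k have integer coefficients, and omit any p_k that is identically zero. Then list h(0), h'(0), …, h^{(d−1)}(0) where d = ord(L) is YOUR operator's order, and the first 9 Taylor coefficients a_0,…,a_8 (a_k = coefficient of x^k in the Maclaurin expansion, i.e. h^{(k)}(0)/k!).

L = (-54 - 18·x)·Dx^2 + (12 - 72·x - 36·x^2)·Dx^3 + (5 + 13·x - 9·x^2 - 9·x^3)·Dx^4  (order 4).
h: a_k = 0, 4, 13/2, -19/6, 31/4, -227/20, 749/30, -103/2, 6589/56, …
ICs: h(0) = 0, h′(0) = 4, h′′(0) = 13, h′′′(0) = -19.

f: a_k = 0, 9, -27/2, 27, -243/4, 729/5, -729/2, 6561/7, -19683/8, …
g: a_k = 4, 4, 4, 4, 4, 4, 4, 4, 4, …
f+g: L₀ = lclm(L_f,L_g), ord ≤ 2+1.
h=∫₀ˣh₀: take L = L₀·Dx.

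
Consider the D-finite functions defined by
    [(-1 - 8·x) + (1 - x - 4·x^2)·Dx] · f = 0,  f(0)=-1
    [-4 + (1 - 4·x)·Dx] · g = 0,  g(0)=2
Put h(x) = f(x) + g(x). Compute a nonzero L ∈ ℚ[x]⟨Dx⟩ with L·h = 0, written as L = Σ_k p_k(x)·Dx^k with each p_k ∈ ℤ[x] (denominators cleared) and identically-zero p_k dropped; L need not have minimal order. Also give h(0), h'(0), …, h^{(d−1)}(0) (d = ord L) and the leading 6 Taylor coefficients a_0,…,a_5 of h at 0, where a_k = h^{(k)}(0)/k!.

f: a_k = -1, -1, -5, -9, -29, -65, …
g: a_k = 2, 8, 32, 128, 512, 2048, …
Weyl lclm of L_f,L_g ⇒ L₀ (ord ≤ 2).
L = (8 - 288·x + 384·x^2 - 512·x^3) + (22 - 8·x - 288·x^2 + 640·x^3 - 1024·x^4)·Dx + (-3 + 23·x - 56·x^2 + 32·x^3 + 128·x^4 - 256·x^5)·Dx^2  (order 2).
h: a_k = 1, 7, 27, 119, 483, 1983, …
ICs: h(0) = 1, h′(0) = 7.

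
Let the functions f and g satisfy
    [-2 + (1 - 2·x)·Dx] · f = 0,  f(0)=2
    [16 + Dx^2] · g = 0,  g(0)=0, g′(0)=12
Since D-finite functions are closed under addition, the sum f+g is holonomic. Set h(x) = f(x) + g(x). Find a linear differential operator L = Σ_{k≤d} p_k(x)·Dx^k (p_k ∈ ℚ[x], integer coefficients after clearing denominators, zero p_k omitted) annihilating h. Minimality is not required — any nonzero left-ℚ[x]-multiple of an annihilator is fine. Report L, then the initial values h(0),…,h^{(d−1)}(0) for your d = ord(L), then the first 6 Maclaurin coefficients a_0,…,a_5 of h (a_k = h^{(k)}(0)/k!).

L = (160 - 256·x + 256·x^2) + (-48 + 224·x - 384·x^2 + 256·x^3)·Dx + (10 - 16·x + 16·x^2)·Dx^2 + (-3 + 14·x - 24·x^2 + 16·x^3)·Dx^3  (order 3).
h: a_k = 2, 16, 8, -16, 32, 448/5, …
ICs: h(0) = 2, h′(0) = 16, h′′(0) = 16.

f: a_k = 2, 4, 8, 16, 32, 64, …
g: a_k = 0, 12, 0, -32, 0, 128/5, …
L₀ := lclm(L_f,L_g); ord L₀ ≤ 1+2.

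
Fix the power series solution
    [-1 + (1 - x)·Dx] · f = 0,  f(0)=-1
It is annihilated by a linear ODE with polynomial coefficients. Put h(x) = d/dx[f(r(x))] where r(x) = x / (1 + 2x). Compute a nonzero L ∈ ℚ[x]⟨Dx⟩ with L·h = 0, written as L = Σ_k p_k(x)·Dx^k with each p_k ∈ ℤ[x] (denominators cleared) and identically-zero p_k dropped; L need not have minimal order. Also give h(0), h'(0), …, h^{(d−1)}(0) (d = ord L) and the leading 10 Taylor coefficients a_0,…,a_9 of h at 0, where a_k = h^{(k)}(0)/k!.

L = -4 + (-2 - 2·x)·Dx  (order 1).
h: a_k = -1, 2, -3, 4, -5, 6, -7, 8, -9, 10, …
ICs: h(0) = -1.

f: a_k = -1, -1, -1, -1, -1, -1, -1, -1, -1, -1, …
f∘r: x↦r, Dx↦Dx/r' in L_f ⇒ L₀.
h₀' ⇒ L via d/dx closure of L₀.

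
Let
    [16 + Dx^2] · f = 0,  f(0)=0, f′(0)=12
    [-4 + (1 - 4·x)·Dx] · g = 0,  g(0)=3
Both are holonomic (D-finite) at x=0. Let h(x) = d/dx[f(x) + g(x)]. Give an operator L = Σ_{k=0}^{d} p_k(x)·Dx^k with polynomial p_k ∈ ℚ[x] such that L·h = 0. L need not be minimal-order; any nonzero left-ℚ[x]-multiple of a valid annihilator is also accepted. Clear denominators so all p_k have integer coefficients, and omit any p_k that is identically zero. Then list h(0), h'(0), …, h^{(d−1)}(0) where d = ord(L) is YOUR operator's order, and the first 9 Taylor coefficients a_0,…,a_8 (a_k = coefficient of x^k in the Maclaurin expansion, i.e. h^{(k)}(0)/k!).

f: a_k = 0, 12, 0, -32, 0, 128/5, 0, -1024/105, 0, …
g: a_k = 3, 12, 48, 192, 768, 3072, 12288, 49152, 196608, …
Sum ⇒ L₀ = lclm(L_f,L_g) in ℚ(x)⟨Dx⟩.
h=h₀': d/dx-closure on L₀ ⇒ L.
L = (1664 - 1024·x + 2048·x^2) + (-112 + 576·x - 768·x^2 + 1024·x^3)·Dx + (104 - 64·x + 128·x^2)·Dx^2 + (-7 + 36·x - 48·x^2 + 64·x^3)·Dx^3  (order 3).
h: a_k = 24, 96, 480, 3072, 15488, 73728, 5159936/15, 1572864, 743180288/105, …
ICs: h(0) = 24, h′(0) = 96, h′′(0) = 960.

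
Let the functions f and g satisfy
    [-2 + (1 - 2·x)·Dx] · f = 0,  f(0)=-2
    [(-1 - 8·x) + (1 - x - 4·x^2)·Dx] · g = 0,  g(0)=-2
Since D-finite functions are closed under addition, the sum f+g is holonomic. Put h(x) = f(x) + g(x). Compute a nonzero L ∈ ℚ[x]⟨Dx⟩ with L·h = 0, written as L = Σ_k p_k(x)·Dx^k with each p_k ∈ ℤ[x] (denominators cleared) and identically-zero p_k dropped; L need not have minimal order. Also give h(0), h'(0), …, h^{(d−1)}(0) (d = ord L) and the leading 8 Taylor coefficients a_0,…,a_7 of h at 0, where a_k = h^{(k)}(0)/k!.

f: a_k = -2, -4, -8, -16, -32, -64, -128, -256, …
g: a_k = -2, -2, -10, -18, -58, -130, -362, -882, …
Weyl lclm of L_f,L_g ⇒ L₀ (ord ≤ 2).
L = (12 - 48·x + 192·x^2 - 128·x^3) + (-2 - 96·x^2 + 352·x^3 - 256·x^4)·Dx + (-1 + 11·x - 30·x^2 + 80·x^4 - 64·x^5)·Dx^2  (order 2).
h: a_k = -4, -6, -18, -34, -90, -194, -490, -1138, …
ICs: h(0) = -4, h′(0) = -6.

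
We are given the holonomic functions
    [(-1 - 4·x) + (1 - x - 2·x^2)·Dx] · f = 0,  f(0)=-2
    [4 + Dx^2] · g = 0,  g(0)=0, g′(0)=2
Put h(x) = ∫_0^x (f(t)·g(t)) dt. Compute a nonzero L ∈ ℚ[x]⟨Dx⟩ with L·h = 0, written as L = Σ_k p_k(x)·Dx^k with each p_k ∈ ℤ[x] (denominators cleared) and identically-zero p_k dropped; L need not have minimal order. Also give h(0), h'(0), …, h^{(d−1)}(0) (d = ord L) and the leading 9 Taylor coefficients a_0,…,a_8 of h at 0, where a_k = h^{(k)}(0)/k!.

L = (4·x + 8·x^2)·Dx + (2 + 8·x)·Dx^2 + (-1 + x + 2·x^2)·Dx^3  (order 3).
h: a_k = 0, 0, -2, -4/3, -7/3, -52/15, -274/45, -356/35, -11357/630, …
ICs: h(0) = 0, h′(0) = 0, h′′(0) = -4.

f: a_k = -2, -2, -6, -10, -22, -42, -86, -170, -342, …
g: a_k = 0, 2, 0, -4/3, 0, 4/15, 0, -8/315, 0, …
f·g: L₀ = L_f ⊗_s L_g, ord ≤ 1·2.
h=∫h₀ ⇒ L = L₀·Dx.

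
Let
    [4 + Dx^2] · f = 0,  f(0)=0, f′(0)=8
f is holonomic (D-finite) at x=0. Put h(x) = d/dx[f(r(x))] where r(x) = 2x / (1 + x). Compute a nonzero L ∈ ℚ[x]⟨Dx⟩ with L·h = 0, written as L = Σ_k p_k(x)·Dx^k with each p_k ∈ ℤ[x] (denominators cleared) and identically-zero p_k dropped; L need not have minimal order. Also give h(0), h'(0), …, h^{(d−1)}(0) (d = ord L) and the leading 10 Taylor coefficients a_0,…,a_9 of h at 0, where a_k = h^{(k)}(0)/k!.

f: a_k = 0, 8, 0, -16/3, 0, 16/15, 0, -32/315, 0, 16/2835, …
h₀=f(r): pull back L_f along r ⇒ L₀.
Differentiate: ansatz ord ≤ ord L₀ ⇒ L.
L = (22 + 12·x + 6·x^2) + (6 + 18·x + 18·x^2 + 6·x^3)·Dx + (1 + 4·x + 6·x^2 + 4·x^3 + x^4)·Dx^2  (order 2).
h: a_k = 16, -32, -80, 448, -3088/3, 1440, -39376/45, -80512/45, 481648/63, -1080160/63, …
ICs: h(0) = 16, h′(0) = -32.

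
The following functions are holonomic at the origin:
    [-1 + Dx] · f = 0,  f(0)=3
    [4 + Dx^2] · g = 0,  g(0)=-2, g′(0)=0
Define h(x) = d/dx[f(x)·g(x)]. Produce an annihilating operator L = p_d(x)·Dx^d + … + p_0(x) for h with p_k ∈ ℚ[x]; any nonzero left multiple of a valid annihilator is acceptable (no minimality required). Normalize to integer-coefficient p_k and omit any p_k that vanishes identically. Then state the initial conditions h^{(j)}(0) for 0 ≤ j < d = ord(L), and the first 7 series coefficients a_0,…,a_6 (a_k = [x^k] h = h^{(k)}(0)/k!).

L = 5 - 2·Dx + Dx^2  (order 2).
h: a_k = -6, 18, 33, 7, -41/4, -117/20, -29/120, …
ICs: h(0) = -6, h′(0) = 18.

f: a_k = 3, 3, 3/2, 1/2, 1/8, 1/40, 1/240, …
g: a_k = -2, 0, 4, 0, -4/3, 0, 8/45, …
f·g: L₀ = L_f ⊗_s L_g, ord ≤ 1·2.
Differentiate: ansatz ord ≤ ord L₀ ⇒ L.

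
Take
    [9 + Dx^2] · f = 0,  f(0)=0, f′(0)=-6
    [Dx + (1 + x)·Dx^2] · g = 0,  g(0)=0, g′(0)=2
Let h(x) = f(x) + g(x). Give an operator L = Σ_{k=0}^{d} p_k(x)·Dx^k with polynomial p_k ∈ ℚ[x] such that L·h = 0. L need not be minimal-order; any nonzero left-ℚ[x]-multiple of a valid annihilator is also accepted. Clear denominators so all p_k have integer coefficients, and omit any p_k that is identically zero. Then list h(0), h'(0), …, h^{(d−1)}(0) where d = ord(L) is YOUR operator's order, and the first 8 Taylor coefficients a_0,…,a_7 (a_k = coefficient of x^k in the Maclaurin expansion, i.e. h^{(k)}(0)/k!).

f: a_k = 0, -6, 0, 9, 0, -81/20, 0, 243/280, …
g: a_k = 0, 2, -1, 2/3, -1/2, 2/5, -1/3, 2/7, …
f+g: L₀ = lclm(L_f,L_g), ord ≤ 2+2.
L = (135 + 162·x + 81·x^2)·Dx + (99 + 261·x + 243·x^2 + 81·x^3)·Dx^2 + (15 + 18·x + 9·x^2)·Dx^3 + (11 + 29·x + 27·x^2 + 9·x^3)·Dx^4  (order 4).
h: a_k = 0, -4, -1, 29/3, -1/2, -73/20, -1/3, 323/280, …
ICs: h(0) = 0, h′(0) = -4, h′′(0) = -2, h′′′(0) = 58.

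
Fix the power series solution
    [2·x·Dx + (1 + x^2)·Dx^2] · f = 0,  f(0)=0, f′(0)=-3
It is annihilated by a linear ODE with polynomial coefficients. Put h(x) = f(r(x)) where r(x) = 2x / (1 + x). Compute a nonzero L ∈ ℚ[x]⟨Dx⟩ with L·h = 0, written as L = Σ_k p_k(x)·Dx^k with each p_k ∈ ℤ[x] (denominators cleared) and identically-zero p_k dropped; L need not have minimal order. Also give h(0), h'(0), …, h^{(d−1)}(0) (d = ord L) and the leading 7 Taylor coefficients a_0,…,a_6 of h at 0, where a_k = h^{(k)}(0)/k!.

L = (2 + 10·x)·Dx + (1 + 2·x + 5·x^2)·Dx^2  (order 2).
h: a_k = 0, -6, 6, 2, -18, 114/5, 22, …
ICs: h(0) = 0, h′(0) = -6.

f: a_k = 0, -3, 0, 1, 0, -3/5, 0, …
Change of var in L_f (x↦r) gives L₀.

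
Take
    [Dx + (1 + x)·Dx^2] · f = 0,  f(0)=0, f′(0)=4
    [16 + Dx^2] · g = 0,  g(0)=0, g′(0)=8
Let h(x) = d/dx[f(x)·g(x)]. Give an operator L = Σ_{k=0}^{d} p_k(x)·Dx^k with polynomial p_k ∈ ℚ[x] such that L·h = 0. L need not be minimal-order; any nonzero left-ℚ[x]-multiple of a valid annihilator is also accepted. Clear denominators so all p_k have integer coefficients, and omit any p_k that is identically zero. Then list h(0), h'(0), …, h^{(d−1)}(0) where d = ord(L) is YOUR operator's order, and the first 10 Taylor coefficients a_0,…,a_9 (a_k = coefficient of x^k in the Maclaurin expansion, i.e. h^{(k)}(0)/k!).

L = (96160 + 647168·x + 1757184·x^2 + 2482176·x^3 + 1931264·x^4 + 786432·x^5 + 131072·x^6) + (13728 + 74144·x + 156160·x^2 + 161280·x^3 + 81920·x^4 + 16384·x^5)·Dx + (13546 + 87008·x + 228848·x^2 + 316416·x^3 + 242944·x^4 + 98304·x^5 + 16384·x^6)·Dx^2 + (858 + 4634·x + 9760·x^2 + 10080·x^3 + 5120·x^4 + 1024·x^5)·Dx^3 + (471 + 2910·x + 7439·x^2 + 10080·x^3 + 7640·x^4 + 3072·x^5 + 512·x^6)·Dx^4  (order 4).
h: a_k = 0, 64, -48, -896/3, 520/3, 832/3, -1904/15, -7936/63, 388/7, 60352/2835, …
ICs: h(0) = 0, h′(0) = 64, h′′(0) = -96, h′′′(0) = -1792.

f: a_k = 0, 4, -2, 4/3, -1, 4/5, -2/3, 4/7, -1/2, 4/9, …
g: a_k = 0, 8, 0, -64/3, 0, 256/15, 0, -2048/315, 0, 4096/2835, …
Sym-product of L_f,L_g gives L₀ (≤ ord 4).
h=h₀': d/dx-closure on L₀ ⇒ L.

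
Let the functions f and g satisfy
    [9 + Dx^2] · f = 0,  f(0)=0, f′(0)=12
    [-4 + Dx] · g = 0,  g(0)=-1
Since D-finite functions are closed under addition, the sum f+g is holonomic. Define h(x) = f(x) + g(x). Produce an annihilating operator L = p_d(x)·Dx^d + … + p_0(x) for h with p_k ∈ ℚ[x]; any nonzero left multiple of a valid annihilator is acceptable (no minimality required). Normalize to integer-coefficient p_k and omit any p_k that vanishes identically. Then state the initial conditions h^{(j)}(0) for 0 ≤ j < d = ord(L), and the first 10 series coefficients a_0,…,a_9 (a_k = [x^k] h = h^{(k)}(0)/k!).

L = -36 + 9·Dx - 4·Dx^2 + Dx^3  (order 3).
h: a_k = -1, 8, -8, -86/3, -32/3, -13/30, -256/45, -6283/1260, -512/315, -45853/90720, …
ICs: h(0) = -1, h′(0) = 8, h′′(0) = -16.

f: a_k = 0, 12, 0, -18, 0, 81/10, 0, -243/140, 0, 243/1120, …
g: a_k = -1, -4, -8, -32/3, -32/3, -128/15, -256/45, -1024/315, -512/315, -2048/2835, …
Weyl lclm of L_f,L_g ⇒ L₀ (ord ≤ 3).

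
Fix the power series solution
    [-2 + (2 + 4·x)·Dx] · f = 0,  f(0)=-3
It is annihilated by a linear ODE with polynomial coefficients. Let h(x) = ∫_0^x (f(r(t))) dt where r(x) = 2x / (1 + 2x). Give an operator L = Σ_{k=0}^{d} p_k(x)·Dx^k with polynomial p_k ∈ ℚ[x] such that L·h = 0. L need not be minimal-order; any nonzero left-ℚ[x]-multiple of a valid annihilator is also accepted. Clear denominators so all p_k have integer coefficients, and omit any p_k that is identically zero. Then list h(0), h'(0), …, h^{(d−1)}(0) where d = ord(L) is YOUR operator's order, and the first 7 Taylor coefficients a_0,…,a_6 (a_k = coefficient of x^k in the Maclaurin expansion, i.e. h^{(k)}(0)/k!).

L = -2·Dx + (1 + 8·x + 12·x^2)·Dx^2  (order 2).
h: a_k = 0, -3, -3, 6, -15, 222/5, -150, …
ICs: h(0) = 0, h′(0) = -3.

f: a_k = -3, -3, 3/2, -3/2, 15/8, -21/8, 63/16, …
h₀=f(r): pull back L_f along r ⇒ L₀.
∫: right-multiply L₀ by Dx.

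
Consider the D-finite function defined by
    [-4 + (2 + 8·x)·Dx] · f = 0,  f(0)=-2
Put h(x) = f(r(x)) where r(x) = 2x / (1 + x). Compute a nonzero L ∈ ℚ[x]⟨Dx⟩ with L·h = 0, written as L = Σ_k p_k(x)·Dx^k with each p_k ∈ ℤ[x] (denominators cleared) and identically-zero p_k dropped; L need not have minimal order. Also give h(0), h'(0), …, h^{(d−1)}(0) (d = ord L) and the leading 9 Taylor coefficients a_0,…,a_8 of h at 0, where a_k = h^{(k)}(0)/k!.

f: a_k = -2, -4, 4, -8, 20, -56, 168, -528, 1716, …
Change of var in L_f (x↦r) gives L₀.
L = -4 + (1 + 10·x + 9·x^2)·Dx  (order 1).
h: a_k = -2, -8, 24, -104, 568, -3528, 23640, -166440, 1213560, …
ICs: h(0) = -2.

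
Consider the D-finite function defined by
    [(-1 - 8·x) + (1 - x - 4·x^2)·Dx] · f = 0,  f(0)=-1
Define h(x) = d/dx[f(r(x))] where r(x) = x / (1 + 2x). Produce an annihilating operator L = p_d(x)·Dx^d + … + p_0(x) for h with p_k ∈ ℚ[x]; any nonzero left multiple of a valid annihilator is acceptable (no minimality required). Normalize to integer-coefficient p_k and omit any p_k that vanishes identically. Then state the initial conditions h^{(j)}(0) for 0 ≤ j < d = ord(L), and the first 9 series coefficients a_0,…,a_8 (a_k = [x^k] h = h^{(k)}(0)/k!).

L = (6 + 12·x + 72·x^2 + 80·x^3) + (-1 - 15·x - 54·x^2 - 36·x^3 + 40·x^4)·Dx  (order 1).
h: a_k = -1, -6, 21, -108, 475, -2034, 8449, -34392, 137799, …
ICs: h(0) = -1.

f: a_k = -1, -1, -5, -9, -29, -65, -181, -441, -1165, …
h₀=f(r): pull back L_f along r ⇒ L₀.
Differentiate: ansatz ord ≤ ord L₀ ⇒ L.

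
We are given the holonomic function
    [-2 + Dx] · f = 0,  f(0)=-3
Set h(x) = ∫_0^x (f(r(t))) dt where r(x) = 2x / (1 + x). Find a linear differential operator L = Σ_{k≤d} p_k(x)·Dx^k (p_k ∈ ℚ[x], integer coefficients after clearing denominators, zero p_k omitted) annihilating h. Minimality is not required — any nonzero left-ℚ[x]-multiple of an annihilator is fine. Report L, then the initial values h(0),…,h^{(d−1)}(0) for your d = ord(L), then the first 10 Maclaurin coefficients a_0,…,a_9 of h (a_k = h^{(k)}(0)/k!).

f: a_k = -3, -6, -6, -4, -2, -4/5, -4/15, -8/105, -2/105, -4/945, …
h₀=f(r): pull back L_f along r ⇒ L₀.
∫: right-multiply L₀ by Dx.
L = -4·Dx + (1 + 2·x + x^2)·Dx^2  (order 2).
h: a_k = 0, -3, -6, -4, 1, 4/5, -14/15, 44/105, 17/210, -316/945, …
ICs: h(0) = 0, h′(0) = -3.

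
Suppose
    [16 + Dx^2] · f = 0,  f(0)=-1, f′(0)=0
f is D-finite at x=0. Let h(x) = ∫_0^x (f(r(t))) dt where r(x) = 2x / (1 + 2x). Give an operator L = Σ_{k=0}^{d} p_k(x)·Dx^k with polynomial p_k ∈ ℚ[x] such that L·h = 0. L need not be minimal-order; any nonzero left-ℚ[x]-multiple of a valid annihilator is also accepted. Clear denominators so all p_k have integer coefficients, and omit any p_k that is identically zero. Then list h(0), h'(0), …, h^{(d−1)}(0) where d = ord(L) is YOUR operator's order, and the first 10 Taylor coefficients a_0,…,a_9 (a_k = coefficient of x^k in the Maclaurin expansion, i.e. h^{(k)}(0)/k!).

L = 64·Dx + (4 + 24·x + 48·x^2 + 32·x^3)·Dx^2 + (1 + 8·x + 24·x^2 + 32·x^3 + 16·x^4)·Dx^3  (order 3).
h: a_k = 0, -1, 0, 32/3, -32, 128/3, 512/9, -25088/45, 10496/5, -3217408/567, …
ICs: h(0) = 0, h′(0) = -1, h′′(0) = 0.

f: a_k = -1, 0, 8, 0, -32/3, 0, 256/45, 0, -512/315, 0, …
Substitute x→r, Dx→(1/r')Dx; clear ⇒ L₀.
h=∫h₀ ⇒ L = L₀·Dx.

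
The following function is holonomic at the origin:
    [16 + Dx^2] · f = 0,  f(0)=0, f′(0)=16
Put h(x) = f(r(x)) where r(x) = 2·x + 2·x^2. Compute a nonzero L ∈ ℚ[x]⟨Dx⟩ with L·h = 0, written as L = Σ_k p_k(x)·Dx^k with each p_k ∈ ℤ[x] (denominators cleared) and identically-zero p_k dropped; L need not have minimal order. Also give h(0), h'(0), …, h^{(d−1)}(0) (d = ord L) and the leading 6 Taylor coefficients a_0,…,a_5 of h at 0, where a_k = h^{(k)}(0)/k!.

f: a_k = 0, 16, 0, -128/3, 0, 512/15, …
Change of var in L_f (x↦r) gives L₀.
L = (64 + 384·x + 768·x^2 + 512·x^3) - 2·Dx + (1 + 2·x)·Dx^2  (order 2).
h: a_k = 0, 32, 32, -1024/3, -1024, 1024/15, …
ICs: h(0) = 0, h′(0) = 32.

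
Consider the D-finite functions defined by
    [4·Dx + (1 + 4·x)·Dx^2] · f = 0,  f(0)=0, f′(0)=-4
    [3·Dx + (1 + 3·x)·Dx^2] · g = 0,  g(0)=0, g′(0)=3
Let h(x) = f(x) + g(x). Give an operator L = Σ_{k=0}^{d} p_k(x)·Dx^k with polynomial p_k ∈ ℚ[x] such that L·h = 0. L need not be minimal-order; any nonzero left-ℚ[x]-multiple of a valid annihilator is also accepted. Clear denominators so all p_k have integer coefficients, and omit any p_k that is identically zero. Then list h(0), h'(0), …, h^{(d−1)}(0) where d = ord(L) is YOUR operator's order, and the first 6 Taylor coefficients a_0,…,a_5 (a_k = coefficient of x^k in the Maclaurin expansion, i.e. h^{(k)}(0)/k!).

f: a_k = 0, -4, 8, -64/3, 64, -1024/5, …
g: a_k = 0, 3, -9/2, 9, -81/4, 243/5, …
Sum ⇒ L₀ = lclm(L_f,L_g) in ℚ(x)⟨Dx⟩.
L = 24·Dx + (14 + 48·x)·Dx^2 + (1 + 7·x + 12·x^2)·Dx^3  (order 3).
h: a_k = 0, -1, 7/2, -37/3, 175/4, -781/5, …
ICs: h(0) = 0, h′(0) = -1, h′′(0) = 7.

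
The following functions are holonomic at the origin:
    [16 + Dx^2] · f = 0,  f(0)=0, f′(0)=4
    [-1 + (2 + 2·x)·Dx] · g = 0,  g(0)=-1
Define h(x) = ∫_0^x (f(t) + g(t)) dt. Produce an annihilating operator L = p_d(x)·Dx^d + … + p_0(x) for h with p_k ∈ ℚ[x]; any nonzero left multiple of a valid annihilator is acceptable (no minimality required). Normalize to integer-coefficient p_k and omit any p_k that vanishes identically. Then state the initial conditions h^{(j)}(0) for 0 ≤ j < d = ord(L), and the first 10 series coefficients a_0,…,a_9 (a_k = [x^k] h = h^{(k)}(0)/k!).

f: a_k = 0, 4, 0, -32/3, 0, 128/15, 0, -1024/315, 0, 2048/2835, …
g: a_k = -1, -1/2, 1/8, -1/16, 5/128, -7/256, 21/1024, -33/2048, 429/32768, -715/65536, …
Weyl lclm of L_f,L_g ⇒ L₀ (ord ≤ 3).
h=∫h₀ ⇒ L = L₀·Dx.
L = (-1072 - 2048·x - 1024·x^2)·Dx + (2016 + 6112·x + 6144·x^2 + 2048·x^3)·Dx^2 + (-67 - 128·x - 64·x^2)·Dx^3 + (126 + 382·x + 384·x^2 + 128·x^3)·Dx^4  (order 4).
h: a_k = 0, -1, 7/4, 1/24, -515/192, 1/128, 32663/23040, 3/1024, -2107547/5160960, 143/98304, …
ICs: h(0) = 0, h′(0) = -1, h′′(0) = 7/2, h′′′(0) = 1/4.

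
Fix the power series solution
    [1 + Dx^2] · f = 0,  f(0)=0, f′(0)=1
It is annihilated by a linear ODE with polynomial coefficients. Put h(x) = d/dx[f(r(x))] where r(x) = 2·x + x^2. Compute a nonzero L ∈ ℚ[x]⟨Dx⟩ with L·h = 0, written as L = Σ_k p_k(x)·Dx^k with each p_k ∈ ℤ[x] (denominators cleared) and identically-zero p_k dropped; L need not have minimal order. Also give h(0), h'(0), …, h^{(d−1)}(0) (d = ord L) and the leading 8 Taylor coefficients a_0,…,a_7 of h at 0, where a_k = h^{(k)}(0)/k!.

f: a_k = 0, 1, 0, -1/6, 0, 1/120, 0, -1/5040, …
f∘r: x↦r, Dx↦Dx/r' in L_f ⇒ L₀.
h₀' ⇒ L via d/dx closure of L₀.
L = (7 + 16·x + 24·x^2 + 16·x^3 + 4·x^4) + (-3 - 3·x)·Dx + (1 + 2·x + x^2)·Dx^2  (order 2).
h: a_k = 2, 2, -4, -8, -11/3, 3, 202/45, 88/45, …
ICs: h(0) = 2, h′(0) = 2.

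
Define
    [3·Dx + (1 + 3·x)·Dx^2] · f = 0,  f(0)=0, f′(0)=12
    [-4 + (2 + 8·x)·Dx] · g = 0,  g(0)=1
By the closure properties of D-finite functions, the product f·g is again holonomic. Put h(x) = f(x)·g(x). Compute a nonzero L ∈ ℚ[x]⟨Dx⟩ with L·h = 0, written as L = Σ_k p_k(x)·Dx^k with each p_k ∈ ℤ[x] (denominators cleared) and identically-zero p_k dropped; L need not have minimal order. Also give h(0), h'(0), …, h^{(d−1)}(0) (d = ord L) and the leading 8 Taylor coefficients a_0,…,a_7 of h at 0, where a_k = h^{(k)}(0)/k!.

f: a_k = 0, 12, -18, 36, -81, 972/5, -486, 8748/7, …
g: a_k = 1, 2, -2, 4, -10, 28, -84, 264, …
Product ⇒ symmetric product L₀, ord ≤ 2.
L = (6 + 12·x) + (-1 - 4·x)·Dx + (1 + 11·x + 40·x^2 + 48·x^3)·Dx^2  (order 2).
h: a_k = 0, 12, 6, -24, 75, -1158/5, 3624/5, -80748/35, …
ICs: h(0) = 0, h′(0) = 12.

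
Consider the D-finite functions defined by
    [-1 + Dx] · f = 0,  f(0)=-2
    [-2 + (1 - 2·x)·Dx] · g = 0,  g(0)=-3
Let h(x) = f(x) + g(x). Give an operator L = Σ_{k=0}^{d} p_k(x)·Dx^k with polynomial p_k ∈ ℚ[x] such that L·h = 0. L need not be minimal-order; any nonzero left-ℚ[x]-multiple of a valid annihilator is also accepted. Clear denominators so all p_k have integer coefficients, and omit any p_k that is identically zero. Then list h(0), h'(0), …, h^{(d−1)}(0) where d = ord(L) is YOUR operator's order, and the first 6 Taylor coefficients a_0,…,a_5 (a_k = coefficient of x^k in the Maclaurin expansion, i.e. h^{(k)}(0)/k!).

L = (6 + 4·x) + (-7 - 4·x + 4·x^2)·Dx + (1 - 4·x^2)·Dx^2  (order 2).
h: a_k = -5, -8, -13, -73/3, -577/12, -5761/60, …
ICs: h(0) = -5, h′(0) = -8.

f: a_k = -2, -2, -1, -1/3, -1/12, -1/60, …
g: a_k = -3, -6, -12, -24, -48, -96, …
Weyl lclm of L_f,L_g ⇒ L₀ (ord ≤ 2).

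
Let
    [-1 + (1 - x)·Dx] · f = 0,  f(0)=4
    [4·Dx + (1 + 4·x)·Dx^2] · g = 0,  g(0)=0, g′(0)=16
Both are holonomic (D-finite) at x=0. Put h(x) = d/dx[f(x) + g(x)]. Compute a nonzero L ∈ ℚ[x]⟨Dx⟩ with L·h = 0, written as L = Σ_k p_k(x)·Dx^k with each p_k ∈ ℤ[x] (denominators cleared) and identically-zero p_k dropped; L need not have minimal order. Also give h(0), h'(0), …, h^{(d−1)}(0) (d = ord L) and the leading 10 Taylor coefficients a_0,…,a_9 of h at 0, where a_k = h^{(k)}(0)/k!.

f: a_k = 4, 4, 4, 4, 4, 4, 4, 4, 4, 4, …
g: a_k = 0, 16, -32, 256/3, -256, 4096/5, -8192/3, 65536/7, -32768, 1048576/9, …
Sum ⇒ L₀ = lclm(L_f,L_g) in ℚ(x)⟨Dx⟩.
h=h₀': d/dx-closure on L₀ ⇒ L.
L = (44 + 16·x) + (-13 + 56·x + 32·x^2)·Dx + (-3 - 11·x + 6·x^2 + 8·x^3)·Dx^2  (order 2).
h: a_k = 20, -56, 268, -1008, 4116, -16360, 65564, -262112, 1048612, -4194264, …
ICs: h(0) = 20, h′(0) = -56.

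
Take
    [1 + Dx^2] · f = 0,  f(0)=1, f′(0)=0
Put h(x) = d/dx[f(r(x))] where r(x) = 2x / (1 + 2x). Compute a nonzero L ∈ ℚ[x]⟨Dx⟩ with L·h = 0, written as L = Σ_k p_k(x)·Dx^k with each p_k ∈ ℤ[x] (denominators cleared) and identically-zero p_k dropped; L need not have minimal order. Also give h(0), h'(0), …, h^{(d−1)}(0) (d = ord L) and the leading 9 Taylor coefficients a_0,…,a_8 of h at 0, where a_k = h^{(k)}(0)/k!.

f: a_k = 1, 0, -1/2, 0, 1/24, 0, -1/720, 0, 1/40320, …
f∘r: x↦r, Dx↦Dx/r' in L_f ⇒ L₀.
Differentiate: ansatz ord ≤ ord L₀ ⇒ L.
L = (28 + 96·x + 96·x^2) + (12 + 72·x + 144·x^2 + 96·x^3)·Dx + (1 + 8·x + 24·x^2 + 32·x^3 + 16·x^4)·Dx^2  (order 2).
h: a_k = 0, -4, 24, -280/3, 880/3, -12008/15, 9744/5, -267184/63, 281312/35, …
ICs: h(0) = 0, h′(0) = -4.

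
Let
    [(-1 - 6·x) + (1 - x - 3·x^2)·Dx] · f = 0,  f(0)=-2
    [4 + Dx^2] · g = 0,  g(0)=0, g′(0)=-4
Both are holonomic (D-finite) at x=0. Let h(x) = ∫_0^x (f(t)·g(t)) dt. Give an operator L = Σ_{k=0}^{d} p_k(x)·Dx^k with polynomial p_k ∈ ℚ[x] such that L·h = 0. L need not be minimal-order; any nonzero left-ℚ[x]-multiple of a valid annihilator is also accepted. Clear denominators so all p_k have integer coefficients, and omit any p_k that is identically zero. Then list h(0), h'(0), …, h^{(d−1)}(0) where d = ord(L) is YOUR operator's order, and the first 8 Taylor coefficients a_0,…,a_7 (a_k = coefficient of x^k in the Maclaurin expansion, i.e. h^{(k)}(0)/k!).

f: a_k = -2, -2, -8, -14, -38, -80, -194, -434, …
g: a_k = 0, -4, 0, 8/3, 0, -8/15, 0, 16/315, …
f·g: L₀ = L_f ⊗_s L_g, ord ≤ 1·2.
Integrate: L := L₀·Dx.
L = (2 + 4·x + 12·x^2)·Dx + (2 + 12·x)·Dx^2 + (-1 + x + 3·x^2)·Dx^3  (order 3).
h: a_k = 0, 0, 4, 8/3, 20/3, 152/15, 988/45, 608/15, …
ICs: h(0) = 0, h′(0) = 0, h′′(0) = 8.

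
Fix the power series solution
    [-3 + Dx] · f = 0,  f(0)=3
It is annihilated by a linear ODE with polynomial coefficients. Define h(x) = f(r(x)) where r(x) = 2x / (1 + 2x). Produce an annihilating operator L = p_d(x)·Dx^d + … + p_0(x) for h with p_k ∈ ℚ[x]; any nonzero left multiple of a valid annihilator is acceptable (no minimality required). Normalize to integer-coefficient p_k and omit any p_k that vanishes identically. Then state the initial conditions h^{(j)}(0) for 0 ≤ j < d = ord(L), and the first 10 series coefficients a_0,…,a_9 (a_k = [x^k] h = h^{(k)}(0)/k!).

f: a_k = 3, 9, 27/2, 27/2, 81/8, 243/40, 243/80, 729/560, 2187/4480, 729/4480, …
Change of var in L_f (x↦r) gives L₀.
L = -6 + (1 + 4·x + 4·x^2)·Dx  (order 1).
h: a_k = 3, 18, 18, -36, 18, 252/5, -828/5, 9864/35, -9738/35, -2556/35, …
ICs: h(0) = 3.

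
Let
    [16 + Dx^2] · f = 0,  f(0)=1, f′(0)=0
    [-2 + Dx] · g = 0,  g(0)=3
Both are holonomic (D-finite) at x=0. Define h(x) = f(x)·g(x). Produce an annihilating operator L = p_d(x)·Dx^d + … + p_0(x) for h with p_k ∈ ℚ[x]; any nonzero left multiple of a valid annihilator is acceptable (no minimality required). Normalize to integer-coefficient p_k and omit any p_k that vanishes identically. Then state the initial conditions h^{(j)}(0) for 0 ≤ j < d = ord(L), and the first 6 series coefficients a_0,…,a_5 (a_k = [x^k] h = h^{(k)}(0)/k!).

f: a_k = 1, 0, -8, 0, 32/3, 0, …
g: a_k = 3, 6, 6, 4, 2, 4/5, …
f·g: L₀ = L_f ⊗_s L_g, ord ≤ 2·1.
L = 20 - 4·Dx + Dx^2  (order 2).
h: a_k = 3, 6, -18, -44, -14, 164/5, …
ICs: h(0) = 3, h′(0) = 6.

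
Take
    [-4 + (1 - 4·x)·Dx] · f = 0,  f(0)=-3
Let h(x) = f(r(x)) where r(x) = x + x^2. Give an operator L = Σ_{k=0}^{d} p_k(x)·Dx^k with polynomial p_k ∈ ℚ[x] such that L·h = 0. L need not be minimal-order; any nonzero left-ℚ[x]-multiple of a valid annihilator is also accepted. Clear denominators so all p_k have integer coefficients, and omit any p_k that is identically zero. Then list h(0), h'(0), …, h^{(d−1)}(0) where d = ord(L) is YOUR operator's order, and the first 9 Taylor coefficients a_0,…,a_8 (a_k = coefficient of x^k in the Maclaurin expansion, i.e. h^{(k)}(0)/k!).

f: a_k = -3, -12, -48, -192, -768, -3072, -12288, -49152, -196608, …
h₀=f(r): pull back L_f along r ⇒ L₀.
L = (4 + 8·x) + (-1 + 4·x + 4·x^2)·Dx  (order 1).
h: a_k = -3, -12, -60, -288, -1392, -6720, -32448, -156672, -756480, …
ICs: h(0) = -3.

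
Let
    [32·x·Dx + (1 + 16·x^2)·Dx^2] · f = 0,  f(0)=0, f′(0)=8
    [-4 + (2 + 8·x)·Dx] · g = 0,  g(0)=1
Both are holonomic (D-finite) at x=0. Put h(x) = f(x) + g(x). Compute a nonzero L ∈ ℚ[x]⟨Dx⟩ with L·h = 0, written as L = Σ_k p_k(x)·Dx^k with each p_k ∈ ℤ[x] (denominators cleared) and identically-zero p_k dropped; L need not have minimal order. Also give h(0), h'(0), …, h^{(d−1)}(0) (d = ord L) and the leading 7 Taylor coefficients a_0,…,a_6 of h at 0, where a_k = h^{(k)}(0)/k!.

f: a_k = 0, 8, 0, -128/3, 0, 2048/5, 0, …
g: a_k = 1, 2, -2, 4, -10, 28, -84, …
Sum ⇒ L₀ = lclm(L_f,L_g) in ℚ(x)⟨Dx⟩.
L = (-32 - 320·x + 1536·x^2 + 3072·x^3)·Dx + (-22 - 128·x + 320·x^2 + 6144·x^3 + 10752·x^4)·Dx^2 + (-1 + 12·x + 96·x^2 + 384·x^3 + 1792·x^4 + 3072·x^5)·Dx^3  (order 3).
h: a_k = 1, 10, -2, -116/3, -10, 2188/5, -84, …
ICs: h(0) = 1, h′(0) = 10, h′′(0) = -4.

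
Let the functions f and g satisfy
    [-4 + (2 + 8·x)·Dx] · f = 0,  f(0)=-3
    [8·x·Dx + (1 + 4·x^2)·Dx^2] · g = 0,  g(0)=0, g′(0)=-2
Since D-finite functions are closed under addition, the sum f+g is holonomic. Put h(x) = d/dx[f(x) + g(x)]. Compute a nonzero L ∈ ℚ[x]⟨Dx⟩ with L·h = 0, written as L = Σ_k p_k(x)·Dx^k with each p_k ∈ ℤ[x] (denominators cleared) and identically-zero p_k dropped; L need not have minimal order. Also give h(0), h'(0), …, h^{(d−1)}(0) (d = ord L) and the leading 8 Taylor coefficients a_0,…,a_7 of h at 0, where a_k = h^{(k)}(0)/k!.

L = (-8 - 80·x + 96·x^2 + 192·x^3) + (-10 - 32·x - 64·x^2 + 384·x^3 + 672·x^4)·Dx + (-1 + 24·x^2 + 48·x^3 + 112·x^4 + 192·x^5)·Dx^2  (order 2).
h: a_k = -8, 12, -28, 120, -452, 1512, -5416, 20592, …
ICs: h(0) = -8, h′(0) = 12.

f: a_k = -3, -6, 6, -12, 30, -84, 252, -792, …
g: a_k = 0, -2, 0, 8/3, 0, -32/5, 0, 128/7, …
Sum ⇒ L₀ = lclm(L_f,L_g) in ℚ(x)⟨Dx⟩.
Derive L from L₀ (diff closure).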